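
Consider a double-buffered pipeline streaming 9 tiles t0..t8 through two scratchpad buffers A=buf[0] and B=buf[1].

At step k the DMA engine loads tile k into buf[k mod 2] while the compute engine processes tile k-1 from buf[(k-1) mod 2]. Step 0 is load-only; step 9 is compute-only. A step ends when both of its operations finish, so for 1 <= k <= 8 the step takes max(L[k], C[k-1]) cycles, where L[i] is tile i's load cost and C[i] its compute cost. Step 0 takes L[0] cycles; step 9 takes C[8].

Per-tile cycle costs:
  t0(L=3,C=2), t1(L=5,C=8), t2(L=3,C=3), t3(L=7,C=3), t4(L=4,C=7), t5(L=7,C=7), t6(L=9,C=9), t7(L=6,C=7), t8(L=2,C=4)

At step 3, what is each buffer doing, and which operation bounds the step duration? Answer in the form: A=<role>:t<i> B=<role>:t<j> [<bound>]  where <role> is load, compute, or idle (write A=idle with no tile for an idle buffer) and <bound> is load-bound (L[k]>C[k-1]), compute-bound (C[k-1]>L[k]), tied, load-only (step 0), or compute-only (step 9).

step 3: A=compute:t2 B=load:t3 [load-bound]

[0] DMA t0→A (3c) ∥ CU idle ⇒ 3c, clock 3
[1] DMA t1→B (5c) ∥ CU A:t0 (2c) ⇒ 5c, clock 8
[2] DMA t2→A (3c) ∥ CU B:t1 (8c) ⇒ 8c, clock 16
[3] DMA t3→B (7c) ∥ CU A:t2 (3c) ⇒ 7c, clock 23
[4] DMA t4→A (4c) ∥ CU B:t3 (3c) ⇒ 4c, clock 27
[5] DMA t5→B (7c) ∥ CU A:t4 (7c) ⇒ 7c, clock 34
[6] DMA t6→A (9c) ∥ CU B:t5 (7c) ⇒ 9c, clock 43
[7] DMA t7→B (6c) ∥ CU A:t6 (9c) ⇒ 9c, clock 52
[8] DMA t8→A (2c) ∥ CU B:t7 (7c) ⇒ 7c, clock 59
[9] DMA idle ∥ CU A:t8 (4c) ⇒ 4c, clock 63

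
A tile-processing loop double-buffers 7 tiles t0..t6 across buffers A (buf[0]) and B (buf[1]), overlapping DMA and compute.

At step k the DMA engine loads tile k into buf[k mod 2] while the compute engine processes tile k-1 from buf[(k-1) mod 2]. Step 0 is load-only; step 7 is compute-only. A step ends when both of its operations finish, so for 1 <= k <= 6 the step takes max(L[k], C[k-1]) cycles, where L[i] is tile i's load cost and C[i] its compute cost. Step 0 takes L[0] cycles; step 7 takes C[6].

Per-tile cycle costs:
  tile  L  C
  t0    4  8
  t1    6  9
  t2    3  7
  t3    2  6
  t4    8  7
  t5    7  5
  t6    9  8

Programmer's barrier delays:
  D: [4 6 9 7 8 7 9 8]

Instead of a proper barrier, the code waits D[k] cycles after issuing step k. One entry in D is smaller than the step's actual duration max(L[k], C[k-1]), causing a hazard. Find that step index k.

hazard at step 1

k=0 barrier L[0]=4→4c, D[0]=4 ok
k=1 barrier max(L[1]=6,C[0]=8)→8c, D[1]=6 SHORT
k=2 barrier max(L[2]=3,C[1]=9)→9c, D[2]=9 ok
k=3 barrier max(L[3]=2,C[2]=7)→7c, D[3]=7 ok
k=4 barrier max(L[4]=8,C[3]=6)→8c, D[4]=8 ok
k=5 barrier max(L[5]=7,C[4]=7)→7c, D[5]=7 ok
k=6 barrier max(L[6]=9,C[5]=5)→9c, D[6]=9 ok
k=7 barrier C[6]=8→8c, D[7]=8 ok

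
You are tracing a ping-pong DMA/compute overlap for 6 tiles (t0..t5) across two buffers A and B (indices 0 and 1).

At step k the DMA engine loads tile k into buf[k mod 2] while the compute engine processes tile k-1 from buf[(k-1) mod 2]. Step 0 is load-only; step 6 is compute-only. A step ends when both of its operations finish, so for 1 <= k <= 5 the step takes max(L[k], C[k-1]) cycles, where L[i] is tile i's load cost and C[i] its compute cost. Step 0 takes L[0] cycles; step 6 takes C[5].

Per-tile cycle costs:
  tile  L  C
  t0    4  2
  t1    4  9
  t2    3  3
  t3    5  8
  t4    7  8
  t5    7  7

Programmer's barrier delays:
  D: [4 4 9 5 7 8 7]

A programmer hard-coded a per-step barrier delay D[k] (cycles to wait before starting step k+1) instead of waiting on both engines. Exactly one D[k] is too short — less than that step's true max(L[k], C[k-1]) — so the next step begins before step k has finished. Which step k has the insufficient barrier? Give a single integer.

[0] required=L[0]=4=4 vs D=4 ok
[1] required=max(L[1]=4,C[0]=2)=4 vs D=4 ok
[2] required=max(L[2]=3,C[1]=9)=9 vs D=9 ok
[3] required=max(L[3]=5,C[2]=3)=5 vs D=5 ok
[4] required=max(L[4]=7,C[3]=8)=8 vs D=7 SHORT
[5] required=max(L[5]=7,C[4]=8)=8 vs D=8 ok
[6] required=C[5]=7=7 vs D=7 ok

hazard at step 4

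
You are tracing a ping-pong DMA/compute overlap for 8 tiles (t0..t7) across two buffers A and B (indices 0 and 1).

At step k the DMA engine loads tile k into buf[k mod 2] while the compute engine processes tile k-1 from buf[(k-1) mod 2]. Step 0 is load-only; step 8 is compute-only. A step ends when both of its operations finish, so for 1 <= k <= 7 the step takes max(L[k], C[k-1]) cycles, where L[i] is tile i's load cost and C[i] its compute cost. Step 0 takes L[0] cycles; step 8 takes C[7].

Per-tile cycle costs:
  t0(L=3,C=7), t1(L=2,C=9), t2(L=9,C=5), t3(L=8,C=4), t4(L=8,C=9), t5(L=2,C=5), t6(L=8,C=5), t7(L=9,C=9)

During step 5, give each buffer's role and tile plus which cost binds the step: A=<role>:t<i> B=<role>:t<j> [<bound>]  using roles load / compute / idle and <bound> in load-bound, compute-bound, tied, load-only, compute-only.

k=0 load=t0/3c comp=- wait=3 total=3
k=1 load=t1/2c comp=t0/7c wait=7 total=10
k=2 load=t2/9c comp=t1/9c wait=9 total=19
k=3 load=t3/8c comp=t2/5c wait=8 total=27
k=4 load=t4/8c comp=t3/4c wait=8 total=35
k=5 load=t5/2c comp=t4/9c wait=9 total=44
k=6 load=t6/8c comp=t5/5c wait=8 total=52
k=7 load=t7/9c comp=t6/5c wait=9 total=61
k=8 load=- comp=t7/9c wait=9 total=70

step 5: A=compute:t4 B=load:t5 [compute-bound]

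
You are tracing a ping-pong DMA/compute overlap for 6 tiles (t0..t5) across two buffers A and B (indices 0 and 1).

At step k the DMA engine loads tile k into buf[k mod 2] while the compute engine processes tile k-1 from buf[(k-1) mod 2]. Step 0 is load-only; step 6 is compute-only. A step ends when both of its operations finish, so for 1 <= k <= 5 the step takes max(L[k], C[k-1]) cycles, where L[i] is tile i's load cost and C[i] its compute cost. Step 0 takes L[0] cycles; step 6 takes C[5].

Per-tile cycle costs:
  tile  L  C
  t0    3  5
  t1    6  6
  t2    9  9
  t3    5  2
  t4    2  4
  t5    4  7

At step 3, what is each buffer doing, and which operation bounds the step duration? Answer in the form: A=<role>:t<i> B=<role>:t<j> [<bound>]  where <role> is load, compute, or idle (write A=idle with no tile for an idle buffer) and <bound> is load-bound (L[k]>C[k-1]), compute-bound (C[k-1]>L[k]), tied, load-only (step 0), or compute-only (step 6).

step 3: A=compute:t2 B=load:t3 [compute-bound]

k=0 load=t0/3c comp=- wait=3 total=3
k=1 load=t1/6c comp=t0/5c wait=6 total=9
k=2 load=t2/9c comp=t1/6c wait=9 total=18
k=3 load=t3/5c comp=t2/9c wait=9 total=27
k=4 load=t4/2c comp=t3/2c wait=2 total=29
k=5 load=t5/4c comp=t4/4c wait=4 total=33
k=6 load=- comp=t5/7c wait=7 total=40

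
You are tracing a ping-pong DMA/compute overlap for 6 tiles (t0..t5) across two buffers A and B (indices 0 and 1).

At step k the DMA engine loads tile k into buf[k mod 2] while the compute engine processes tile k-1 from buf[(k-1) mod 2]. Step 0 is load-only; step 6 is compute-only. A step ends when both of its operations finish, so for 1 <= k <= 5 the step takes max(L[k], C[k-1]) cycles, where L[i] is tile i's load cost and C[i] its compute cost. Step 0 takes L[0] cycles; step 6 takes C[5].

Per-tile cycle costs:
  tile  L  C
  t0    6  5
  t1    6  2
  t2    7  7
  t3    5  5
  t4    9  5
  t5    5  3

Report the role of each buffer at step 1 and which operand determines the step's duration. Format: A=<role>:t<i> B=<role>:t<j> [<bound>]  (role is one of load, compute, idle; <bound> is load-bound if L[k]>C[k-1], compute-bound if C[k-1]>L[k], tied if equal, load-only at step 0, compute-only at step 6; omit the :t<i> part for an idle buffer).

  0. 6=6c; end=6; A:t0 B:-
  1. max(6,5)=6c; end=12; A:t0 B:t1
  2. max(7,2)=7c; end=19; A:t2 B:t1
  3. max(5,7)=7c; end=26; A:t2 B:t3
  4. max(9,5)=9c; end=35; A:t4 B:t3
  5. max(5,5)=5c; end=40; A:t4 B:t5
  6. 3=3c; end=43; A:t4 B:t5

step 1: A=compute:t0 B=load:t1 [load-bound]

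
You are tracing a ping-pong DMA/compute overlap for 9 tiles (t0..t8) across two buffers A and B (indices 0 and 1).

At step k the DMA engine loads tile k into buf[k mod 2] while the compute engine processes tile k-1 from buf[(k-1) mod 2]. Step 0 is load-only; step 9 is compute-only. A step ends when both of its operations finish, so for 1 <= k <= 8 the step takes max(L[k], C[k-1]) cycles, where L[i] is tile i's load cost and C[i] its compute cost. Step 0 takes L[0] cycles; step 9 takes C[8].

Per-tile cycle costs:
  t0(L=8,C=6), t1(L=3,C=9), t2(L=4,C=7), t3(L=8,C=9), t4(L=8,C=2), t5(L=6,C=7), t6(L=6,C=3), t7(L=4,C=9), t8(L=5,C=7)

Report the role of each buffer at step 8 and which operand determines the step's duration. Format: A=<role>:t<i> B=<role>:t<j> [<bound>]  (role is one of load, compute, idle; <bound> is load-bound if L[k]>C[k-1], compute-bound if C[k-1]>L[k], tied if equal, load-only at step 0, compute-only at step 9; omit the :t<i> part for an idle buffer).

  0. 8=8c; end=8; A:t0 B:-
  1. max(3,6)=6c; end=14; A:t0 B:t1
  2. max(4,9)=9c; end=23; A:t2 B:t1
  3. max(8,7)=8c; end=31; A:t2 B:t3
  4. max(8,9)=9c; end=40; A:t4 B:t3
  5. max(6,2)=6c; end=46; A:t4 B:t5
  6. max(6,7)=7c; end=53; A:t6 B:t5
  7. max(4,3)=4c; end=57; A:t6 B:t7
  8. max(5,9)=9c; end=66; A:t8 B:t7
  9. 7=7c; end=73; A:t8 B:t7

step 8: A=load:t8 B=compute:t7 [compute-bound]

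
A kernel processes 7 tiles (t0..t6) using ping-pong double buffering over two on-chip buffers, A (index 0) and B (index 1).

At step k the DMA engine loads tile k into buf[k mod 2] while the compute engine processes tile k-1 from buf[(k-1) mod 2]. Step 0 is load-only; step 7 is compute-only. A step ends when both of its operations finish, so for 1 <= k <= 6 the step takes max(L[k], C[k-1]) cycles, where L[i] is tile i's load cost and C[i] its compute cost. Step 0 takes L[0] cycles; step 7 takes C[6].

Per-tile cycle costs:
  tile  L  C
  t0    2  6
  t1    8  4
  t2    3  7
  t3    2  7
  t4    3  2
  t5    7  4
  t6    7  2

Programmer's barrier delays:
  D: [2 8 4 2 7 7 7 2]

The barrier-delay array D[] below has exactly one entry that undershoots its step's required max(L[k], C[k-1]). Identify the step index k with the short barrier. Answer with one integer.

hazard at step 3

step 0: need L[0]=2 = 2; D[0]=2 ok
step 1: need max(L[1]=8,C[0]=6) = 8; D[1]=8 ok
step 2: need max(L[2]=3,C[1]=4) = 4; D[2]=4 ok
step 3: need max(L[3]=2,C[2]=7) = 7; D[3]=2 SHORT
step 4: need max(L[4]=3,C[3]=7) = 7; D[4]=7 ok
step 5: need max(L[5]=7,C[4]=2) = 7; D[5]=7 ok
step 6: need max(L[6]=7,C[5]=4) = 7; D[6]=7 ok
step 7: need C[6]=2 = 2; D[7]=2 ok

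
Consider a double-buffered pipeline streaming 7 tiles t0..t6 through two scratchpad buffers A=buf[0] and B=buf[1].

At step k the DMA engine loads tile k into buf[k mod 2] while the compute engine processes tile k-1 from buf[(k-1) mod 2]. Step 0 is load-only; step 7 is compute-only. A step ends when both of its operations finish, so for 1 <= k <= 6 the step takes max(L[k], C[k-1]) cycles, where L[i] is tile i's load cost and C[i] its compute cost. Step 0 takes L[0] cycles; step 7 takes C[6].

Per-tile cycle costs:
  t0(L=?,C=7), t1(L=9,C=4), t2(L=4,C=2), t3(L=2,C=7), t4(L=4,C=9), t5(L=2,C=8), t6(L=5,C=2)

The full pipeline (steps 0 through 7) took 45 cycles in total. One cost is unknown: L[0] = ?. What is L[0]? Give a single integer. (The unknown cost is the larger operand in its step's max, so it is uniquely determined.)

L[0] = 4

step 0 | dur = L[0]=? = L[0]  (unknown; binding)
step 1 | dur = max(L[1]=9, C[0]=7) = 9
step 2 | dur = max(L[2]=4, C[1]=4) = 4
step 3 | dur = max(L[3]=2, C[2]=2) = 2
step 4 | dur = max(L[4]=4, C[3]=7) = 7
step 5 | dur = max(L[5]=2, C[4]=9) = 9
step 6 | dur = max(L[6]=5, C[5]=8) = 8
step 7 | dur = C[6]=2 = 2
sum of known step durations = 41
dur[0] = total - known = 45 - 41 = 4
L[0] is the binding max in step 0, so L[0] = dur[0] = 4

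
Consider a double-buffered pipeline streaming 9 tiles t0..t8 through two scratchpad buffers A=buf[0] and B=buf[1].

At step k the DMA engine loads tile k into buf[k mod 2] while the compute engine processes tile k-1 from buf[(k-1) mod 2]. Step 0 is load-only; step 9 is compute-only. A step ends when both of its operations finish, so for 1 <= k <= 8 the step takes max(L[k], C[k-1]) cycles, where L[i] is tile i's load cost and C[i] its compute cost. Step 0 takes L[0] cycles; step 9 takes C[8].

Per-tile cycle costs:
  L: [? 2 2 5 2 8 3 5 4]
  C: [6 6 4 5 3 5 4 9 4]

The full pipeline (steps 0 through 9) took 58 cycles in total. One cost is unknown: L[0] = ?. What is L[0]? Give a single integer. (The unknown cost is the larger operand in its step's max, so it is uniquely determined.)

L[0] = 5

step 0 = dur = L[0]=? = L[0]  (unknown; binding)
step 1 = dur = max(L[1]=2, C[0]=6) = 6
step 2 = dur = max(L[2]=2, C[1]=6) = 6
step 3 = dur = max(L[3]=5, C[2]=4) = 5
step 4 = dur = max(L[4]=2, C[3]=5) = 5
step 5 = dur = max(L[5]=8, C[4]=3) = 8
step 6 = dur = max(L[6]=3, C[5]=5) = 5
step 7 = dur = max(L[7]=5, C[6]=4) = 5
step 8 = dur = max(L[8]=4, C[7]=9) = 9
step 9 = dur = C[8]=4 = 4
sum of known step durations = 53
dur[0] = total - known = 58 - 53 = 5
L[0] is the binding max in step 0, so L[0] = dur[0] = 5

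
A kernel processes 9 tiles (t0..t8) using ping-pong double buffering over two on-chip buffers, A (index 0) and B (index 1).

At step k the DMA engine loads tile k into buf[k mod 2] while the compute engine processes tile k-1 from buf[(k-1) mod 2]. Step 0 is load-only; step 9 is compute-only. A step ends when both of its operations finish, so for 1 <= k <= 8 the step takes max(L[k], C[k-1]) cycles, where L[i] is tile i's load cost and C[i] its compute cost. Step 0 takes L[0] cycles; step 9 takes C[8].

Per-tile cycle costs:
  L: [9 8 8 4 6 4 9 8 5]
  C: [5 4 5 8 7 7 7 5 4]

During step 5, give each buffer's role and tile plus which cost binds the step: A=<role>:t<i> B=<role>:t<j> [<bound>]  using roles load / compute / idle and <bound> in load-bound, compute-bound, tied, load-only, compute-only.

step 5: A=compute:t4 B=load:t5 [compute-bound]

k=0 load=t0/9c comp=- wait=9 total=9
k=1 load=t1/8c comp=t0/5c wait=8 total=17
k=2 load=t2/8c comp=t1/4c wait=8 total=25
k=3 load=t3/4c comp=t2/5c wait=5 total=30
k=4 load=t4/6c comp=t3/8c wait=8 total=38
k=5 load=t5/4c comp=t4/7c wait=7 total=45
k=6 load=t6/9c comp=t5/7c wait=9 total=54
k=7 load=t7/8c comp=t6/7c wait=8 total=62
k=8 load=t8/5c comp=t7/5c wait=5 total=67
k=9 load=- comp=t8/4c wait=4 total=71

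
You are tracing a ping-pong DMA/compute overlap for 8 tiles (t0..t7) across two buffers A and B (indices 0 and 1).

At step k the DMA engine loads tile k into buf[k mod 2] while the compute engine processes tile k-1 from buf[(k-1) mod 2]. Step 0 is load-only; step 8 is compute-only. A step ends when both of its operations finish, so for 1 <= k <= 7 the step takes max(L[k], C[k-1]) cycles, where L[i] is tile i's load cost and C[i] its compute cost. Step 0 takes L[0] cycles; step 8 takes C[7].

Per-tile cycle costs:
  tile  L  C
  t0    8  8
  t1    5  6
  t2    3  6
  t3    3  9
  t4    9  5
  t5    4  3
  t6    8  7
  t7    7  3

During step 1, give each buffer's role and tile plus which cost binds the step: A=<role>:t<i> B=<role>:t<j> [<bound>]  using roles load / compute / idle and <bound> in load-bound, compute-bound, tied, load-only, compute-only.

step 1: A=compute:t0 B=load:t1 [compute-bound]

step 0: L[0]=8 → dur=8, Σ=8 | A=load:t0 B=idle [load-only]
step 1: L[1]=5 C[0]=8 → dur=8, Σ=16 | A=compute:t0 B=load:t1 [compute-bound]
step 2: L[2]=3 C[1]=6 → dur=6, Σ=22 | A=load:t2 B=compute:t1 [compute-bound]
step 3: L[3]=3 C[2]=6 → dur=6, Σ=28 | A=compute:t2 B=load:t3 [compute-bound]
step 4: L[4]=9 C[3]=9 → dur=9, Σ=37 | A=load:t4 B=compute:t3 [tied]
step 5: L[5]=4 C[4]=5 → dur=5, Σ=42 | A=compute:t4 B=load:t5 [compute-bound]
step 6: L[6]=8 C[5]=3 → dur=8, Σ=50 | A=load:t6 B=compute:t5 [load-bound]
step 7: L[7]=7 C[6]=7 → dur=7, Σ=57 | A=compute:t6 B=load:t7 [tied]
step 8: C[7]=3 → dur=3, Σ=60 | A=idle B=compute:t7 [compute-only]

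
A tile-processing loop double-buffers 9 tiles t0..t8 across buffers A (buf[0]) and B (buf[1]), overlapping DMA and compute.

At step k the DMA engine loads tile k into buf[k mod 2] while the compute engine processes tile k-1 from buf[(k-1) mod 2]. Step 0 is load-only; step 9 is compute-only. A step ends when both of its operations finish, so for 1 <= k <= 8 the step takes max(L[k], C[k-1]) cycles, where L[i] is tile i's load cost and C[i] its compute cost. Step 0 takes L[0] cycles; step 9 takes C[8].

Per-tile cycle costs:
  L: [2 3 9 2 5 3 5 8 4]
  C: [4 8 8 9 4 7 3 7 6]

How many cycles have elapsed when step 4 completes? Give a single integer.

end_cycle[4] = 32

step 0: L[0]=2 → dur=2, Σ=2 | A=load:t0 B=idle [load-only]
step 1: L[1]=3 C[0]=4 → dur=4, Σ=6 | A=compute:t0 B=load:t1 [compute-bound]
step 2: L[2]=9 C[1]=8 → dur=9, Σ=15 | A=load:t2 B=compute:t1 [load-bound]
step 3: L[3]=2 C[2]=8 → dur=8, Σ=23 | A=compute:t2 B=load:t3 [compute-bound]
step 4: L[4]=5 C[3]=9 → dur=9, Σ=32 | A=load:t4 B=compute:t3 [compute-bound]
step 5: L[5]=3 C[4]=4 → dur=4, Σ=36 | A=compute:t4 B=load:t5 [compute-bound]
step 6: L[6]=5 C[5]=7 → dur=7, Σ=43 | A=load:t6 B=compute:t5 [compute-bound]
step 7: L[7]=8 C[6]=3 → dur=8, Σ=51 | A=compute:t6 B=load:t7 [load-bound]
step 8: L[8]=4 C[7]=7 → dur=7, Σ=58 | A=load:t8 B=compute:t7 [compute-bound]
step 9: C[8]=6 → dur=6, Σ=64 | A=compute:t8 B=idle [compute-only]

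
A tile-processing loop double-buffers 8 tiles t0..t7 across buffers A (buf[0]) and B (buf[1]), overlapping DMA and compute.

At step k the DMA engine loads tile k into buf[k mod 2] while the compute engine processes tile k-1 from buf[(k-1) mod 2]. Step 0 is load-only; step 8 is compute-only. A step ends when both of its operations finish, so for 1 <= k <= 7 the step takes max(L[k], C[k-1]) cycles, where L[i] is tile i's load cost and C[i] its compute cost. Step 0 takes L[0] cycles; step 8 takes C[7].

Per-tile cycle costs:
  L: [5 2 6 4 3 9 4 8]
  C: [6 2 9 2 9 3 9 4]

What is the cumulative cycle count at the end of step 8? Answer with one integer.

[0] DMA t0→A (5c) ∥ CU idle ⇒ 5c, clock 5
[1] DMA t1→B (2c) ∥ CU A:t0 (6c) ⇒ 6c, clock 11
[2] DMA t2→A (6c) ∥ CU B:t1 (2c) ⇒ 6c, clock 17
[3] DMA t3→B (4c) ∥ CU A:t2 (9c) ⇒ 9c, clock 26
[4] DMA t4→A (3c) ∥ CU B:t3 (2c) ⇒ 3c, clock 29
[5] DMA t5→B (9c) ∥ CU A:t4 (9c) ⇒ 9c, clock 38
[6] DMA t6→A (4c) ∥ CU B:t5 (3c) ⇒ 4c, clock 42
[7] DMA t7→B (8c) ∥ CU A:t6 (9c) ⇒ 9c, clock 51
[8] DMA idle ∥ CU B:t7 (4c) ⇒ 4c, clock 55

end_cycle[8] = 55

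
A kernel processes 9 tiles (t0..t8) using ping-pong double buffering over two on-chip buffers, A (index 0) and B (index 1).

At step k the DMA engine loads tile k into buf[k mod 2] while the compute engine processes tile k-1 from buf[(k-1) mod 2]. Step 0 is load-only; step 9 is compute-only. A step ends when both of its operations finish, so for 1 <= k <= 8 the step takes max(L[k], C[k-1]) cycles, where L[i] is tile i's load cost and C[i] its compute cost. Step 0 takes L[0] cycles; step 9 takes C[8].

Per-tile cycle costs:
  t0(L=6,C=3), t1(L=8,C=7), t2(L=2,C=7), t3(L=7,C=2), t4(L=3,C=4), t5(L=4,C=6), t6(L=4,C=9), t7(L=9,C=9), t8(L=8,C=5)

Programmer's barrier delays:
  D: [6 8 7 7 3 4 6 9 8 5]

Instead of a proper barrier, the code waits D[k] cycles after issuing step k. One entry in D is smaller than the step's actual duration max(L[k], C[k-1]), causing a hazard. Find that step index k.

step 0: need L[0]=6 = 6; D[0]=6 ok
step 1: need max(L[1]=8,C[0]=3) = 8; D[1]=8 ok
step 2: need max(L[2]=2,C[1]=7) = 7; D[2]=7 ok
step 3: need max(L[3]=7,C[2]=7) = 7; D[3]=7 ok
step 4: need max(L[4]=3,C[3]=2) = 3; D[4]=3 ok
step 5: need max(L[5]=4,C[4]=4) = 4; D[5]=4 ok
step 6: need max(L[6]=4,C[5]=6) = 6; D[6]=6 ok
step 7: need max(L[7]=9,C[6]=9) = 9; D[7]=9 ok
step 8: need max(L[8]=8,C[7]=9) = 9; D[8]=8 SHORT
step 9: need C[8]=5 = 5; D[9]=5 ok

hazard at step 8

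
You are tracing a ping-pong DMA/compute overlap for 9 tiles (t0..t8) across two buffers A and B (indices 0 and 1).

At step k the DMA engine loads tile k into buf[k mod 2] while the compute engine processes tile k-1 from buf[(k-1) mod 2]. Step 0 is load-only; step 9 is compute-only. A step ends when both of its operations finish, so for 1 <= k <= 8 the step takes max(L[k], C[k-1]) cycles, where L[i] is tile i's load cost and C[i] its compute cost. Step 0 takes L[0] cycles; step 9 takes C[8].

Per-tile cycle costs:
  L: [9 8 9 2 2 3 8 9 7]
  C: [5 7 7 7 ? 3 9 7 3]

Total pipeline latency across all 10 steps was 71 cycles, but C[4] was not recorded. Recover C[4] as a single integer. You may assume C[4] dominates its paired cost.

step 0 → dur = L[0]=9 = 9
step 1 → dur = max(L[1]=8, C[0]=5) = 8
step 2 → dur = max(L[2]=9, C[1]=7) = 9
step 3 → dur = max(L[3]=2, C[2]=7) = 7
step 4 → dur = max(L[4]=2, C[3]=7) = 7
step 5 → dur = max(L[5]=3, C[4]=?) = C[4]  (unknown; binding)
step 6 → dur = max(L[6]=8, C[5]=3) = 8
step 7 → dur = max(L[7]=9, C[6]=9) = 9
step 8 → dur = max(L[8]=7, C[7]=7) = 7
step 9 → dur = C[8]=3 = 3
sum of known step durations = 67
dur[5] = total - known = 71 - 67 = 4
C[4] is the binding max in step 5, so C[4] = dur[5] = 4

C[4] = 4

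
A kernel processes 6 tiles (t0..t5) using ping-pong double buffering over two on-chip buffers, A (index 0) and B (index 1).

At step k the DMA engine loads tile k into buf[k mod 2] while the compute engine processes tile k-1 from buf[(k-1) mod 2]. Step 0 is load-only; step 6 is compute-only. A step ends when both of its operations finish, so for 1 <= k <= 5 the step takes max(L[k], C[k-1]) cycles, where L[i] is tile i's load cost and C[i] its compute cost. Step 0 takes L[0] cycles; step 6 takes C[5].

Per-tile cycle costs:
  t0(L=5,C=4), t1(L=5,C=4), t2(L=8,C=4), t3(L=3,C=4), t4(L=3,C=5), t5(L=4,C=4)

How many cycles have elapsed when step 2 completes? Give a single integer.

end_cycle[2] = 18

[0] DMA t0→A (5c) ∥ CU idle ⇒ 5c, clock 5
[1] DMA t1→B (5c) ∥ CU A:t0 (4c) ⇒ 5c, clock 10
[2] DMA t2→A (8c) ∥ CU B:t1 (4c) ⇒ 8c, clock 18
[3] DMA t3→B (3c) ∥ CU A:t2 (4c) ⇒ 4c, clock 22
[4] DMA t4→A (3c) ∥ CU B:t3 (4c) ⇒ 4c, clock 26
[5] DMA t5→B (4c) ∥ CU A:t4 (5c) ⇒ 5c, clock 31
[6] DMA idle ∥ CU B:t5 (4c) ⇒ 4c, clock 35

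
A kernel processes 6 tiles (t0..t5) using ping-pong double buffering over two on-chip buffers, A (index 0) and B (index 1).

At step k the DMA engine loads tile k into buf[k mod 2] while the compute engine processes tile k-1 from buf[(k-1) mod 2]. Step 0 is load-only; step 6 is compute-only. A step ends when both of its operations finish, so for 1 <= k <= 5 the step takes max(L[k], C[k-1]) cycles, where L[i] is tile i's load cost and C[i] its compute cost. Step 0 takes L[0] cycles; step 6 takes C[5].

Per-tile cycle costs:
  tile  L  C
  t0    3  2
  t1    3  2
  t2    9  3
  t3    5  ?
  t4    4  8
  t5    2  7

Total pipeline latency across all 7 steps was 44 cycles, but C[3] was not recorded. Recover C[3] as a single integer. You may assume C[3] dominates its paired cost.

C[3] = 9

step 0 | dur = L[0]=3 = 3
step 1 | dur = max(L[1]=3, C[0]=2) = 3
step 2 | dur = max(L[2]=9, C[1]=2) = 9
step 3 | dur = max(L[3]=5, C[2]=3) = 5
step 4 | dur = max(L[4]=4, C[3]=?) = C[3]  (unknown; binding)
step 5 | dur = max(L[5]=2, C[4]=8) = 8
step 6 | dur = C[5]=7 = 7
sum of known step durations = 35
dur[4] = total - known = 44 - 35 = 9
C[3] is the binding max in step 4, so C[3] = dur[4] = 9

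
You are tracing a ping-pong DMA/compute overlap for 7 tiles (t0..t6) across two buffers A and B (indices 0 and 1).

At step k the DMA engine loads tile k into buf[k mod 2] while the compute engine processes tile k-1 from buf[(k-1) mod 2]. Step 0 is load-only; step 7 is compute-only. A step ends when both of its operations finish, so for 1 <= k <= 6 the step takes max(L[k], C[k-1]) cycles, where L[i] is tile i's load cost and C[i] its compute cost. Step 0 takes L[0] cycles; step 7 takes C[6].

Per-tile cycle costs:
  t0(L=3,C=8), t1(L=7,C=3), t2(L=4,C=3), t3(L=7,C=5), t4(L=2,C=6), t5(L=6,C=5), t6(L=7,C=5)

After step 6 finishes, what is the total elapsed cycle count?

k=0 load=t0/3c comp=- wait=3 total=3
k=1 load=t1/7c comp=t0/8c wait=8 total=11
k=2 load=t2/4c comp=t1/3c wait=4 total=15
k=3 load=t3/7c comp=t2/3c wait=7 total=22
k=4 load=t4/2c comp=t3/5c wait=5 total=27
k=5 load=t5/6c comp=t4/6c wait=6 total=33
k=6 load=t6/7c comp=t5/5c wait=7 total=40
k=7 load=- comp=t6/5c wait=5 total=45

end_cycle[6] = 40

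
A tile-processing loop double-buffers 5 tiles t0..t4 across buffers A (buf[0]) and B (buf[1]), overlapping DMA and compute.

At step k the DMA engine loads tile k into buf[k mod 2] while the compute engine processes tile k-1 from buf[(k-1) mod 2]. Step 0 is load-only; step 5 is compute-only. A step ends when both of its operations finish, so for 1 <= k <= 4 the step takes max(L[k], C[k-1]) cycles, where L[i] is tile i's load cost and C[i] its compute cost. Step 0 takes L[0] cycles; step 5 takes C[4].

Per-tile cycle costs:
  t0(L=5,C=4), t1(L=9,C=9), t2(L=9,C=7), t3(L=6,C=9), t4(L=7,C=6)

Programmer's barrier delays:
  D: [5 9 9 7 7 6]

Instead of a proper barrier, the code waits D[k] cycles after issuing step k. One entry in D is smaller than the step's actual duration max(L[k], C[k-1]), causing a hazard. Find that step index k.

[0] required=L[0]=5=5 vs D=5 ok
[1] required=max(L[1]=9,C[0]=4)=9 vs D=9 ok
[2] required=max(L[2]=9,C[1]=9)=9 vs D=9 ok
[3] required=max(L[3]=6,C[2]=7)=7 vs D=7 ok
[4] required=max(L[4]=7,C[3]=9)=9 vs D=7 SHORT
[5] required=C[4]=6=6 vs D=6 ok

hazard at step 4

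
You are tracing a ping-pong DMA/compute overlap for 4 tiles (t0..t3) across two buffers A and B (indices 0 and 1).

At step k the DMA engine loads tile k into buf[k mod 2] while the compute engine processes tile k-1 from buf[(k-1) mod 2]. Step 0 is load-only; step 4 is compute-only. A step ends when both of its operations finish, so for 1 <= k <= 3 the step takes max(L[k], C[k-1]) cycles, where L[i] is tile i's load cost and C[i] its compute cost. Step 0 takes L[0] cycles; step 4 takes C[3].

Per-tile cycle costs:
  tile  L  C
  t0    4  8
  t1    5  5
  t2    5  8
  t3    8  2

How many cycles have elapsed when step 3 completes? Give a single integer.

  0. 4=4c; end=4; A:t0 B:-
  1. max(5,8)=8c; end=12; A:t0 B:t1
  2. max(5,5)=5c; end=17; A:t2 B:t1
  3. max(8,8)=8c; end=25; A:t2 B:t3
  4. 2=2c; end=27; A:t2 B:t3

end_cycle[3] = 25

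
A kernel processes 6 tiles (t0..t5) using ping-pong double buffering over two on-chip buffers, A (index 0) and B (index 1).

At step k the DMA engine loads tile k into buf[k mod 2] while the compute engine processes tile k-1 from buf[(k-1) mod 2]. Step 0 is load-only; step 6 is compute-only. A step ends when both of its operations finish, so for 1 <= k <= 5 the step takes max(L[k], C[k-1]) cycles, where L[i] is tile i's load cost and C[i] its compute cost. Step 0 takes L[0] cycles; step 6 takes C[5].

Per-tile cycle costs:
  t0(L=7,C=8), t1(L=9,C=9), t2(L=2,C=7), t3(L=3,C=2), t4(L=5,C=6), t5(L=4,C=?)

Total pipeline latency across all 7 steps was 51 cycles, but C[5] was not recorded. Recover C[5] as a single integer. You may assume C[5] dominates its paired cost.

step 0 | dur = L[0]=7 = 7
step 1 | dur = max(L[1]=9, C[0]=8) = 9
step 2 | dur = max(L[2]=2, C[1]=9) = 9
step 3 | dur = max(L[3]=3, C[2]=7) = 7
step 4 | dur = max(L[4]=5, C[3]=2) = 5
step 5 | dur = max(L[5]=4, C[4]=6) = 6
step 6 | dur = C[5]=? = C[5]  (unknown; binding)
sum of known step durations = 43
dur[6] = total - known = 51 - 43 = 8
C[5] is the binding max in step 6, so C[5] = dur[6] = 8

C[5] = 8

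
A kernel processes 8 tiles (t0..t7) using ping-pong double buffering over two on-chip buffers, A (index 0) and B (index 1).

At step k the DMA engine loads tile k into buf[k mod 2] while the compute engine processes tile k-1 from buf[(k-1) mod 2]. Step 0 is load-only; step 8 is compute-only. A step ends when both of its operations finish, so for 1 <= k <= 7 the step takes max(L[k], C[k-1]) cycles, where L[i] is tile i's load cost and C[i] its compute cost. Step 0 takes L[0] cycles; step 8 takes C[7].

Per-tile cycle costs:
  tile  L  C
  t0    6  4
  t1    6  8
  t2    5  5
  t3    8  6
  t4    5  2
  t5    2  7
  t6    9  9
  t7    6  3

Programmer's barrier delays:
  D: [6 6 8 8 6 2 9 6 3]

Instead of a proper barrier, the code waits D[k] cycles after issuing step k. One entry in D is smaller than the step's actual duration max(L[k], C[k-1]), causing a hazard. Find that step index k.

k=0 barrier L[0]=6→6c, D[0]=6 ok
k=1 barrier max(L[1]=6,C[0]=4)→6c, D[1]=6 ok
k=2 barrier max(L[2]=5,C[1]=8)→8c, D[2]=8 ok
k=3 barrier max(L[3]=8,C[2]=5)→8c, D[3]=8 ok
k=4 barrier max(L[4]=5,C[3]=6)→6c, D[4]=6 ok
k=5 barrier max(L[5]=2,C[4]=2)→2c, D[5]=2 ok
k=6 barrier max(L[6]=9,C[5]=7)→9c, D[6]=9 ok
k=7 barrier max(L[7]=6,C[6]=9)→9c, D[7]=6 SHORT
k=8 barrier C[7]=3→3c, D[8]=3 ok

hazard at step 7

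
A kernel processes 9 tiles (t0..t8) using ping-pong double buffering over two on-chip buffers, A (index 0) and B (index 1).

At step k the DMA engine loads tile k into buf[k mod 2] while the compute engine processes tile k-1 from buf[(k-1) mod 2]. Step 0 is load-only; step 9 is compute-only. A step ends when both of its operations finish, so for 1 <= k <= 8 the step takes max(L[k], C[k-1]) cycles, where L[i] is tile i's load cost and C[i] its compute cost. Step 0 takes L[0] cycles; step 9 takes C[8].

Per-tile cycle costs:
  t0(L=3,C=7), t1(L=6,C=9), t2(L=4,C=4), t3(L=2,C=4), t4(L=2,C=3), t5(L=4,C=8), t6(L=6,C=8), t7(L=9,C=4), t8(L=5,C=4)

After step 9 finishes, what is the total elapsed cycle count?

end_cycle[9] = 57

  0. 3=3c; end=3; A:t0 B:-
  1. max(6,7)=7c; end=10; A:t0 B:t1
  2. max(4,9)=9c; end=19; A:t2 B:t1
  3. max(2,4)=4c; end=23; A:t2 B:t3
  4. max(2,4)=4c; end=27; A:t4 B:t3
  5. max(4,3)=4c; end=31; A:t4 B:t5
  6. max(6,8)=8c; end=39; A:t6 B:t5
  7. max(9,8)=9c; end=48; A:t6 B:t7
  8. max(5,4)=5c; end=53; A:t8 B:t7
  9. 4=4c; end=57; A:t8 B:t7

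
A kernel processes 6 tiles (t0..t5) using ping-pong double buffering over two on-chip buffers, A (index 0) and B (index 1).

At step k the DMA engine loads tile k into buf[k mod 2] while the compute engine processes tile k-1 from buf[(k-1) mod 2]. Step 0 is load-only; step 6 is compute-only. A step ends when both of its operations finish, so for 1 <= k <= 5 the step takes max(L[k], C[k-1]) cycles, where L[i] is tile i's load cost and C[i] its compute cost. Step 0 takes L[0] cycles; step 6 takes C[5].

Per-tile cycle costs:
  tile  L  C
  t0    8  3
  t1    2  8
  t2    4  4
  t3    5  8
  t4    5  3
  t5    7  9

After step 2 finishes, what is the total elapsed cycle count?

end_cycle[2] = 19

k=0 load=t0/8c comp=- wait=8 total=8
k=1 load=t1/2c comp=t0/3c wait=3 total=11
k=2 load=t2/4c comp=t1/8c wait=8 total=19
k=3 load=t3/5c comp=t2/4c wait=5 total=24
k=4 load=t4/5c comp=t3/8c wait=8 total=32
k=5 load=t5/7c comp=t4/3c wait=7 total=39
k=6 load=- comp=t5/9c wait=9 total=48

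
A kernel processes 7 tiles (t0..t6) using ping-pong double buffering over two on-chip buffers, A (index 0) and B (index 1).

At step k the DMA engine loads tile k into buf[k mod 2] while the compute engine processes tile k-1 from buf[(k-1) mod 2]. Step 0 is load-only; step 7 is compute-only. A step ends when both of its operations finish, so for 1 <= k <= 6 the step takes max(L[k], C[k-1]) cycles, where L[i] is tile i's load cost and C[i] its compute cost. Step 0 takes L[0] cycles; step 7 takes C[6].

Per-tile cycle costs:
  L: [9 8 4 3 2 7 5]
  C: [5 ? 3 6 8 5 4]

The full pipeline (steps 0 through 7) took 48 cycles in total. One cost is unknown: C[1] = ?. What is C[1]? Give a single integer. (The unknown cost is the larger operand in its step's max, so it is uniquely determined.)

C[1] = 5

step 0 = dur = L[0]=9 = 9
step 1 = dur = max(L[1]=8, C[0]=5) = 8
step 2 = dur = max(L[2]=4, C[1]=?) = C[1]  (unknown; binding)
step 3 = dur = max(L[3]=3, C[2]=3) = 3
step 4 = dur = max(L[4]=2, C[3]=6) = 6
step 5 = dur = max(L[5]=7, C[4]=8) = 8
step 6 = dur = max(L[6]=5, C[5]=5) = 5
step 7 = dur = C[6]=4 = 4
sum of known step durations = 43
dur[2] = total - known = 48 - 43 = 5
C[1] is the binding max in step 2, so C[1] = dur[2] = 5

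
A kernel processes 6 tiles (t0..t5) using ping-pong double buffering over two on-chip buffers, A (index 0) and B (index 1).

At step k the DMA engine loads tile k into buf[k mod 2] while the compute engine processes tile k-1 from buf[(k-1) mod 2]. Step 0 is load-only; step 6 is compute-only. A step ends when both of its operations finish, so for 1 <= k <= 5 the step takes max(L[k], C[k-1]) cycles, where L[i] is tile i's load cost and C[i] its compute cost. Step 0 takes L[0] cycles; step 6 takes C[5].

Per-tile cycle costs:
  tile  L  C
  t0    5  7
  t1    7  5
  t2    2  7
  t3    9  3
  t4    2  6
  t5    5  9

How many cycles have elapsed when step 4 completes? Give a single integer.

end_cycle[4] = 29

  0. 5=5c; end=5; A:t0 B:-
  1. max(7,7)=7c; end=12; A:t0 B:t1
  2. max(2,5)=5c; end=17; A:t2 B:t1
  3. max(9,7)=9c; end=26; A:t2 B:t3
  4. max(2,3)=3c; end=29; A:t4 B:t3
  5. max(5,6)=6c; end=35; A:t4 B:t5
  6. 9=9c; end=44; A:t4 B:t5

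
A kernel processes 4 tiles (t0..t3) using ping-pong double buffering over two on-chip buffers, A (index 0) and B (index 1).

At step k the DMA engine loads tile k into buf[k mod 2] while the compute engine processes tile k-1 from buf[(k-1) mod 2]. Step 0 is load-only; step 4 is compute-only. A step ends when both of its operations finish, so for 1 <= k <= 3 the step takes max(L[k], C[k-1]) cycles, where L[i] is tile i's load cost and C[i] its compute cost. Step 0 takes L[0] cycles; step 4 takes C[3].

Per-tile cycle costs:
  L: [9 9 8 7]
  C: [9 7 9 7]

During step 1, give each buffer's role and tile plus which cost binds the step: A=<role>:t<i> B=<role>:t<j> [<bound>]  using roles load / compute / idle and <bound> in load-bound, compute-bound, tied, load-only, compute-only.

step 1: A=compute:t0 B=load:t1 [tied]

[0] DMA t0→A (9c) ∥ CU idle ⇒ 9c, clock 9
[1] DMA t1→B (9c) ∥ CU A:t0 (9c) ⇒ 9c, clock 18
[2] DMA t2→A (8c) ∥ CU B:t1 (7c) ⇒ 8c, clock 26
[3] DMA t3→B (7c) ∥ CU A:t2 (9c) ⇒ 9c, clock 35
[4] DMA idle ∥ CU B:t3 (7c) ⇒ 7c, clock 42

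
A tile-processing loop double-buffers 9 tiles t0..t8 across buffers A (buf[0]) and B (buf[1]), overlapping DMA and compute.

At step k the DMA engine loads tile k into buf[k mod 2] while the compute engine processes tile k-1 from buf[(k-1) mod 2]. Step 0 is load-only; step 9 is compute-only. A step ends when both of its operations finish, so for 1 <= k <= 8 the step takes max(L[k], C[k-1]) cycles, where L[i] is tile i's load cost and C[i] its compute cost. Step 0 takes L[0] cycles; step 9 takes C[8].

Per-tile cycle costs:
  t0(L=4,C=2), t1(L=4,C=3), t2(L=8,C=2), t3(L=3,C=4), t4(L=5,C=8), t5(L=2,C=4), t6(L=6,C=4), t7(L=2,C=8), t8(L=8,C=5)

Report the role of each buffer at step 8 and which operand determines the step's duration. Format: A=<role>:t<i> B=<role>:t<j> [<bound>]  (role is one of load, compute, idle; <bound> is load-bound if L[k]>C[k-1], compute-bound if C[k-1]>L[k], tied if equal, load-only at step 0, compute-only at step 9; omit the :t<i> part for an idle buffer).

step 8: A=load:t8 B=compute:t7 [tied]

  0. 4=4c; end=4; A:t0 B:-
  1. max(4,2)=4c; end=8; A:t0 B:t1
  2. max(8,3)=8c; end=16; A:t2 B:t1
  3. max(3,2)=3c; end=19; A:t2 B:t3
  4. max(5,4)=5c; end=24; A:t4 B:t3
  5. max(2,8)=8c; end=32; A:t4 B:t5
  6. max(6,4)=6c; end=38; A:t6 B:t5
  7. max(2,4)=4c; end=42; A:t6 B:t7
  8. max(8,8)=8c; end=50; A:t8 B:t7
  9. 5=5c; end=55; A:t8 B:t7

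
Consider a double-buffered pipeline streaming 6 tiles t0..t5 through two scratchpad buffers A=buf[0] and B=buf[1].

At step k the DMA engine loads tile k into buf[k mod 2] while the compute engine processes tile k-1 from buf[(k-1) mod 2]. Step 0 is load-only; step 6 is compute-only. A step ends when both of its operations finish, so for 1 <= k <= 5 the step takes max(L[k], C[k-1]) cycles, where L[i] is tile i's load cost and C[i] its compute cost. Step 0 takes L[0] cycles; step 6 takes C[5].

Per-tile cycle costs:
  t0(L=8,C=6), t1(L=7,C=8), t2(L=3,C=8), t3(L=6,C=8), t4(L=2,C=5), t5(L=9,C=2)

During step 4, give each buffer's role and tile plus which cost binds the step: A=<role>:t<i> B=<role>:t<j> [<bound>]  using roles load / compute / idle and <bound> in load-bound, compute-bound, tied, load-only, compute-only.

k=0 load=t0/8c comp=- wait=8 total=8
k=1 load=t1/7c comp=t0/6c wait=7 total=15
k=2 load=t2/3c comp=t1/8c wait=8 total=23
k=3 load=t3/6c comp=t2/8c wait=8 total=31
k=4 load=t4/2c comp=t3/8c wait=8 total=39
k=5 load=t5/9c comp=t4/5c wait=9 total=48
k=6 load=- comp=t5/2c wait=2 total=50

step 4: A=load:t4 B=compute:t3 [compute-bound]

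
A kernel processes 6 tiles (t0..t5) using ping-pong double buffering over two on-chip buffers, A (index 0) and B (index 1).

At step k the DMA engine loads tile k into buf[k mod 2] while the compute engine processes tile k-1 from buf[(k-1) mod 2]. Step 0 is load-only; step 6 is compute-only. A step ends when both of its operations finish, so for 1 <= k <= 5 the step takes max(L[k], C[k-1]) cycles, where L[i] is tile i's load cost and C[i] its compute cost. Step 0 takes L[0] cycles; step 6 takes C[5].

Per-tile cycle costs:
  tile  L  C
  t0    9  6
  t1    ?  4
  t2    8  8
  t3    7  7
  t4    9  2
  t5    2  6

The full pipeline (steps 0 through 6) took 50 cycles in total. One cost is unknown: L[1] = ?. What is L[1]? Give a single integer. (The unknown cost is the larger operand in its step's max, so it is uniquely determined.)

step 0 = dur = L[0]=9 = 9
step 1 = dur = max(L[1]=?, C[0]=6) = L[1]  (unknown; binding)
step 2 = dur = max(L[2]=8, C[1]=4) = 8
step 3 = dur = max(L[3]=7, C[2]=8) = 8
step 4 = dur = max(L[4]=9, C[3]=7) = 9
step 5 = dur = max(L[5]=2, C[4]=2) = 2
step 6 = dur = C[5]=6 = 6
sum of known step durations = 42
dur[1] = total - known = 50 - 42 = 8
L[1] is the binding max in step 1, so L[1] = dur[1] = 8

L[1] = 8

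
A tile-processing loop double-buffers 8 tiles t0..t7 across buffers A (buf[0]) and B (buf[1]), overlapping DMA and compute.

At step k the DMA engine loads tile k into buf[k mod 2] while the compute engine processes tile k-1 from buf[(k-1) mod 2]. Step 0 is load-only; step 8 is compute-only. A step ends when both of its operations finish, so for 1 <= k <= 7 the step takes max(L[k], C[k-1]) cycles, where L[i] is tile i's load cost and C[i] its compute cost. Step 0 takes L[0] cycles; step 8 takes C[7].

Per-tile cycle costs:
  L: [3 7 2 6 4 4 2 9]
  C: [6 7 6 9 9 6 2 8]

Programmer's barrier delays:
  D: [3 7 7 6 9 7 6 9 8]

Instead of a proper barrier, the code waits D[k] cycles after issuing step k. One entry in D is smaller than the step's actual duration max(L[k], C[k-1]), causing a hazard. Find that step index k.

hazard at step 5

k=0 barrier L[0]=3→3c, D[0]=3 ok
k=1 barrier max(L[1]=7,C[0]=6)→7c, D[1]=7 ok
k=2 barrier max(L[2]=2,C[1]=7)→7c, D[2]=7 ok
k=3 barrier max(L[3]=6,C[2]=6)→6c, D[3]=6 ok
k=4 barrier max(L[4]=4,C[3]=9)→9c, D[4]=9 ok
k=5 barrier max(L[5]=4,C[4]=9)→9c, D[5]=7 SHORT
k=6 barrier max(L[6]=2,C[5]=6)→6c, D[6]=6 ok
k=7 barrier max(L[7]=9,C[6]=2)→9c, D[7]=9 ok
k=8 barrier C[7]=8→8c, D[8]=8 ok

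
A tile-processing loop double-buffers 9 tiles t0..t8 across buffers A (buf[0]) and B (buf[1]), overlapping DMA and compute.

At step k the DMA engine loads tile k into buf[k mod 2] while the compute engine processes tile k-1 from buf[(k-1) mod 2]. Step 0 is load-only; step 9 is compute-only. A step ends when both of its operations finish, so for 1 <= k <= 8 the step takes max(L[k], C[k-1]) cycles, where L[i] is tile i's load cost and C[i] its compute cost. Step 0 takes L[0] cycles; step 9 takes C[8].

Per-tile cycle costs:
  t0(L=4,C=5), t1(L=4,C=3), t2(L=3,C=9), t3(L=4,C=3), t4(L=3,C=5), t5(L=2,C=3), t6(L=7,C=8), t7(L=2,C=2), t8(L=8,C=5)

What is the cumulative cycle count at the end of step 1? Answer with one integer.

step 0: L[0]=4 → dur=4, Σ=4 | A=load:t0 B=idle [load-only]
step 1: L[1]=4 C[0]=5 → dur=5, Σ=9 | A=compute:t0 B=load:t1 [compute-bound]
step 2: L[2]=3 C[1]=3 → dur=3, Σ=12 | A=load:t2 B=compute:t1 [tied]
step 3: L[3]=4 C[2]=9 → dur=9, Σ=21 | A=compute:t2 B=load:t3 [compute-bound]
step 4: L[4]=3 C[3]=3 → dur=3, Σ=24 | A=load:t4 B=compute:t3 [tied]
step 5: L[5]=2 C[4]=5 → dur=5, Σ=29 | A=compute:t4 B=load:t5 [compute-bound]
step 6: L[6]=7 C[5]=3 → dur=7, Σ=36 | A=load:t6 B=compute:t5 [load-bound]
step 7: L[7]=2 C[6]=8 → dur=8, Σ=44 | A=compute:t6 B=load:t7 [compute-bound]
step 8: L[8]=8 C[7]=2 → dur=8, Σ=52 | A=load:t8 B=compute:t7 [load-bound]
step 9: C[8]=5 → dur=5, Σ=57 | A=compute:t8 B=idle [compute-only]

end_cycle[1] = 9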